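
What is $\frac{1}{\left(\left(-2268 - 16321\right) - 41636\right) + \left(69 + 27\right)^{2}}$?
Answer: $- \frac{1}{51009} \approx -1.9604 \cdot 10^{-5}$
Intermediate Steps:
$\frac{1}{\left(\left(-2268 - 16321\right) - 41636\right) + \left(69 + 27\right)^{2}} = \frac{1}{\left(-18589 - 41636\right) + 96^{2}} = \frac{1}{-60225 + 9216} = \frac{1}{-51009} = - \frac{1}{51009}$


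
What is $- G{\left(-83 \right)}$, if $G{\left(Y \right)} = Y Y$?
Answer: $-6889$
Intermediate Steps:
$G{\left(Y \right)} = Y^{2}$
$- G{\left(-83 \right)} = - \left(-83\right)^{2} = \left(-1\right) 6889 = -6889$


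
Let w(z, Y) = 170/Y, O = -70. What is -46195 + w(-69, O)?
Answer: -323382/7 ≈ -46197.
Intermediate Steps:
-46195 + w(-69, O) = -46195 + 170/(-70) = -46195 + 170*(-1/70) = -46195 - 17/7 = -323382/7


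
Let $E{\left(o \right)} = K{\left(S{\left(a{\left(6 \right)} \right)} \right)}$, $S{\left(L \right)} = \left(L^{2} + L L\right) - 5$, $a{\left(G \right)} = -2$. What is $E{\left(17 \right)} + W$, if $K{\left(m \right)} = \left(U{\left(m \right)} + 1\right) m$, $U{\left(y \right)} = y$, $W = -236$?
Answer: $-224$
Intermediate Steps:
$S{\left(L \right)} = -5 + 2 L^{2}$ ($S{\left(L \right)} = \left(L^{2} + L^{2}\right) - 5 = 2 L^{2} - 5 = -5 + 2 L^{2}$)
$K{\left(m \right)} = m \left(1 + m\right)$ ($K{\left(m \right)} = \left(m + 1\right) m = \left(1 + m\right) m = m \left(1 + m\right)$)
$E{\left(o \right)} = 12$ ($E{\left(o \right)} = \left(-5 + 2 \left(-2\right)^{2}\right) \left(1 - \left(5 - 2 \left(-2\right)^{2}\right)\right) = \left(-5 + 2 \cdot 4\right) \left(1 + \left(-5 + 2 \cdot 4\right)\right) = \left(-5 + 8\right) \left(1 + \left(-5 + 8\right)\right) = 3 \left(1 + 3\right) = 3 \cdot 4 = 12$)
$E{\left(17 \right)} + W = 12 - 236 = -224$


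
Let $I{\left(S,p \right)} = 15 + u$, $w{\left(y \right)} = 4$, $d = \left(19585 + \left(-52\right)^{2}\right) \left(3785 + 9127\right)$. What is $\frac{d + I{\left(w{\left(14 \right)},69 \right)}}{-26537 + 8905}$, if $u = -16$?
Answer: $- \frac{287795567}{17632} \approx -16322.0$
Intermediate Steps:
$d = 287795568$ ($d = \left(19585 + 2704\right) 12912 = 22289 \cdot 12912 = 287795568$)
$I{\left(S,p \right)} = -1$ ($I{\left(S,p \right)} = 15 - 16 = -1$)
$\frac{d + I{\left(w{\left(14 \right)},69 \right)}}{-26537 + 8905} = \frac{287795568 - 1}{-26537 + 8905} = \frac{287795567}{-17632} = 287795567 \left(- \frac{1}{17632}\right) = - \frac{287795567}{17632}$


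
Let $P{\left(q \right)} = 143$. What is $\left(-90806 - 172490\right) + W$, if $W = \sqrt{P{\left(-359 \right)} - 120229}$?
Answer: $-263296 + i \sqrt{120086} \approx -2.633 \cdot 10^{5} + 346.53 i$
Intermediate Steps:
$W = i \sqrt{120086}$ ($W = \sqrt{143 - 120229} = \sqrt{-120086} = i \sqrt{120086} \approx 346.53 i$)
$\left(-90806 - 172490\right) + W = \left(-90806 - 172490\right) + i \sqrt{120086} = -263296 + i \sqrt{120086}$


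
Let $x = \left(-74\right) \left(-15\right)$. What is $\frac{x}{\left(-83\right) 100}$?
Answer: $- \frac{111}{830} \approx -0.13373$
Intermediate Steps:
$x = 1110$
$\frac{x}{\left(-83\right) 100} = \frac{1110}{\left(-83\right) 100} = \frac{1110}{-8300} = 1110 \left(- \frac{1}{8300}\right) = - \frac{111}{830}$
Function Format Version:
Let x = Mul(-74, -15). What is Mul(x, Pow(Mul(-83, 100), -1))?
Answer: Rational(-111, 830) ≈ -0.13373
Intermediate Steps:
x = 1110
Mul(x, Pow(Mul(-83, 100), -1)) = Mul(1110, Pow(Mul(-83, 100), -1)) = Mul(1110, Pow(-8300, -1)) = Mul(1110, Rational(-1, 8300)) = Rational(-111, 830)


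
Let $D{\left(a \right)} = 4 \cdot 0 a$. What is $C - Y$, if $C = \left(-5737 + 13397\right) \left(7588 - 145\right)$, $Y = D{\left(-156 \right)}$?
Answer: $57013380$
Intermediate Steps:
$D{\left(a \right)} = 0$ ($D{\left(a \right)} = 0 a = 0$)
$Y = 0$
$C = 57013380$ ($C = 7660 \cdot 7443 = 57013380$)
$C - Y = 57013380 - 0 = 57013380 + 0 = 57013380$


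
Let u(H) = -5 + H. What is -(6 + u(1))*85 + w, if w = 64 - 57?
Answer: -163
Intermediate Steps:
w = 7
-(6 + u(1))*85 + w = -(6 + (-5 + 1))*85 + 7 = -(6 - 4)*85 + 7 = -1*2*85 + 7 = -2*85 + 7 = -170 + 7 = -163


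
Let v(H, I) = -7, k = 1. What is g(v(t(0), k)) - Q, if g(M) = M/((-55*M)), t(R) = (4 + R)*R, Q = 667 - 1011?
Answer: 18919/55 ≈ 343.98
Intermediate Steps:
Q = -344
t(R) = R*(4 + R)
g(M) = -1/55 (g(M) = M*(-1/(55*M)) = -1/55)
g(v(t(0), k)) - Q = -1/55 - 1*(-344) = -1/55 + 344 = 18919/55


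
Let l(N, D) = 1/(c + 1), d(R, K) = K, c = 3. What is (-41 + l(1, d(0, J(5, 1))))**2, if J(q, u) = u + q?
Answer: 26569/16 ≈ 1660.6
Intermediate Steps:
J(q, u) = q + u
l(N, D) = 1/4 (l(N, D) = 1/(3 + 1) = 1/4)
(-41 + l(1, d(0, J(5, 1))))**2 = (-41 + 1/4)**2 = (-163/4)**2 = 26569/16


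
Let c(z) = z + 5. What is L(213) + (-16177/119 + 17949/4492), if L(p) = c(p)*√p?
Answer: -10075879/76364 + 218*√213 ≈ 3049.7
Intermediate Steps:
c(z) = 5 + z
L(p) = √p*(5 + p) (L(p) = (5 + p)*√p = √p*(5 + p))
L(213) + (-16177/119 + 17949/4492) = √213*(5 + 213) + (-16177/119 + 17949/4492) = √213*218 + (-16177*1/119 + 17949*(1/4492)) = 218*√213 + (-2311/17 + 17949/4492) = 218*√213 - 10075879/76364 = -10075879/76364 + 218*√213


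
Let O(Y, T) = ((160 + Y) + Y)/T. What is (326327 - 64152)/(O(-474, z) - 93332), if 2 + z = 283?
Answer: -14734235/5245416 ≈ -2.8090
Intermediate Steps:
z = 281 (z = -2 + 283 = 281)
O(Y, T) = (160 + 2*Y)/T
(326327 - 64152)/(O(-474, z) - 93332) = (326327 - 64152)/(2*(80 - 474)/281 - 93332) = 262175/(2*(1/281)*(-394) - 93332) = 262175/(-788/281 - 93332) = 262175/(-26227080/281) = 262175*(-281/26227080) = -14734235/5245416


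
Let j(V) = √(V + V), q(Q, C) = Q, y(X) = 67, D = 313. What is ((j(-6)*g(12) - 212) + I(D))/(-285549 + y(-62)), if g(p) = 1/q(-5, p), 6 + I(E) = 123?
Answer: 95/285482 + I*√3/713705 ≈ 0.00033277 + 2.4268e-6*I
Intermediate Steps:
I(E) = 117 (I(E) = -6 + 123 = 117)
j(V) = √2*√V (j(V) = √(2*V) = √2*√V)
g(p) = -⅕ (g(p) = 1/(-5) = -⅕)
((j(-6)*g(12) - 212) + I(D))/(-285549 + y(-62)) = (((√2*√(-6))*(-⅕) - 212) + 117)/(-285549 + 67) = (((√2*(I*√6))*(-⅕) - 212) + 117)/(-285482) = (((2*I*√3)*(-⅕) - 212) + 117)*(-1/285482) = ((-2*I*√3/5 - 212) + 117)*(-1/285482) = ((-212 - 2*I*√3/5) + 117)*(-1/285482) = (-95 - 2*I*√3/5)*(-1/285482) = 95/285482 + I*√3/713705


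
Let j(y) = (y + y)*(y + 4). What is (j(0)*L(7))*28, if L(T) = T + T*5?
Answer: 0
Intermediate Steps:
j(y) = 2*y*(4 + y) (j(y) = (2*y)*(4 + y) = 2*y*(4 + y))
L(T) = 6*T (L(T) = T + 5*T = 6*T)
(j(0)*L(7))*28 = ((2*0*(4 + 0))*(6*7))*28 = ((2*0*4)*42)*28 = (0*42)*28 = 0*28 = 0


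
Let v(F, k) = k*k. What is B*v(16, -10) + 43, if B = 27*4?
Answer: 10843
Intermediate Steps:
B = 108
v(F, k) = k²
B*v(16, -10) + 43 = 108*(-10)² + 43 = 108*100 + 43 = 10800 + 43 = 10843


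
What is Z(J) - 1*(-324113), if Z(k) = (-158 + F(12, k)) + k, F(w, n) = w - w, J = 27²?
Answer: 324684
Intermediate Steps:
J = 729
F(w, n) = 0
Z(k) = -158 + k (Z(k) = (-158 + 0) + k = -158 + k)
Z(J) - 1*(-324113) = (-158 + 729) - 1*(-324113) = 571 + 324113 = 324684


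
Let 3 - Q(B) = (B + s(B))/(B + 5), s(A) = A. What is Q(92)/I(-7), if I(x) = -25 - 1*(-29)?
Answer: 107/388 ≈ 0.27577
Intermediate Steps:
Q(B) = 3 - 2*B/(5 + B) (Q(B) = 3 - (B + B)/(B + 5) = 3 - 2*B/(5 + B))
I(x) = 4 (I(x) = -25 + 29 = 4)
Q(92)/I(-7) = ((15 + 92)/(5 + 92))/4 = (107/97)*(¼) = 107/388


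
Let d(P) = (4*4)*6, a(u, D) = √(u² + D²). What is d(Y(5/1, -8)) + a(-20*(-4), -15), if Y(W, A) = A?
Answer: 96 + 5*√265 ≈ 177.39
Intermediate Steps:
a(u, D) = √(D² + u²)
d(P) = 96 (d(P) = 16*6 = 96)
d(Y(5/1, -8)) + a(-20*(-4), -15) = 96 + √((-15)² + (-20*(-4))²) = 96 + √(225 + 80²) = 96 + √(225 + 6400) = 96 + √6625 = 96 + 5*√265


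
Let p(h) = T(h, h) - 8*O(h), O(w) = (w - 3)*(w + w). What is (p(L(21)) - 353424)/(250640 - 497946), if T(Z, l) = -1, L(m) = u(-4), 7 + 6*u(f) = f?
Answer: 3182101/2225754 ≈ 1.4297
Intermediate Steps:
u(f) = -7/6 + f/6
L(m) = -11/6 (L(m) = -7/6 + (⅙)*(-4) = -7/6 - ⅔ = -11/6)
O(w) = 2*w*(-3 + w) (O(w) = (-3 + w)*(2*w) = 2*w*(-3 + w))
p(h) = -1 - 16*h*(-3 + h)
(p(L(21)) - 353424)/(250640 - 497946) = ((-1 - 16*(-11/6)*(-3 - 11/6)) - 353424)/(250640 - 497946) = ((-1 - 16*(-11/6)*(-29/6)) - 353424)/(-247306) = ((-1 - 1276/9) - 353424)*(-1/247306) = (-1285/9 - 353424)*(-1/247306) = -3182101/9*(-1/247306) = 3182101/2225754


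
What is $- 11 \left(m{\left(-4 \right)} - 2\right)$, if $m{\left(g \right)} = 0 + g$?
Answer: $66$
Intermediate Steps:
$m{\left(g \right)} = g$
$- 11 \left(m{\left(-4 \right)} - 2\right) = - 11 \left(-4 - 2\right) = \left(-11\right) \left(-6\right) = 66$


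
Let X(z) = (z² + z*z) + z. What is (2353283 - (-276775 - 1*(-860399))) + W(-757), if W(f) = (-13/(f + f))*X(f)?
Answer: 3558987/2 ≈ 1.7795e+6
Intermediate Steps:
X(z) = z + 2*z² (X(z) = (z² + z²) + z = 2*z² + z = z + 2*z²)
W(f) = -13/2 - 13*f (W(f) = (-13/(f + f))*(f*(1 + 2*f)) = (-13*1/(2*f))*(f*(1 + 2*f)) = (-13/(2*f))*(f*(1 + 2*f)) = -13/2 - 13*f)
(2353283 - (-276775 - 1*(-860399))) + W(-757) = (2353283 - (-276775 - 1*(-860399))) + (-13/2 - 13*(-757)) = (2353283 - (-276775 + 860399)) + (-13/2 + 9841) = (2353283 - 1*583624) + 19669/2 = (2353283 - 583624) + 19669/2 = 1769659 + 19669/2 = 3558987/2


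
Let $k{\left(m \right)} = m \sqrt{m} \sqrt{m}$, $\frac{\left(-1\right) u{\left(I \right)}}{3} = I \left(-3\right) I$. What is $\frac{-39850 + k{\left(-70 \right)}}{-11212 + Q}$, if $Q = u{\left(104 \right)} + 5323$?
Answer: $- \frac{2330}{6097} \approx -0.38215$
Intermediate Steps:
$u{\left(I \right)} = 9 I^{2}$ ($u{\left(I \right)} = - 3 I \left(-3\right) I = - 3 - 3 I I = - 3 \left(- 3 I^{2}\right) = 9 I^{2}$)
$k{\left(m \right)} = m^{2}$ ($k{\left(m \right)} = m^{\frac{3}{2}} \sqrt{m} = m^{2}$)
$Q = 102667$ ($Q = 9 \cdot 104^{2} + 5323 = 9 \cdot 10816 + 5323 = 97344 + 5323 = 102667$)
$\frac{-39850 + k{\left(-70 \right)}}{-11212 + Q} = \frac{-39850 + \left(-70\right)^{2}}{-11212 + 102667} = \frac{-39850 + 4900}{91455} = \left(-34950\right) \frac{1}{91455} = - \frac{2330}{6097}$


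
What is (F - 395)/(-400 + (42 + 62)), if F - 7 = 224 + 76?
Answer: 11/37 ≈ 0.29730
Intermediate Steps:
F = 307 (F = 7 + (224 + 76) = 7 + 300 = 307)
(F - 395)/(-400 + (42 + 62)) = (307 - 395)/(-400 + (42 + 62)) = -88/(-400 + 104) = -88/(-296) = -88*(-1/296) = 11/37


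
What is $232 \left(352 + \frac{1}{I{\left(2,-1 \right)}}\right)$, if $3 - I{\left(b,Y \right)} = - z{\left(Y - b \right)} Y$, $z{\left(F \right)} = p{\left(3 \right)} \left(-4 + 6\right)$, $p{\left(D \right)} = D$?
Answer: $\frac{244760}{3} \approx 81587.0$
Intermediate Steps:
$z{\left(F \right)} = 6$ ($z{\left(F \right)} = 3 \left(-4 + 6\right) = 3 \cdot 2 = 6$)
$I{\left(b,Y \right)} = 3 + 6 Y$ ($I{\left(b,Y \right)} = 3 - \left(-1\right) 6 Y = 3 - - 6 Y = 3 + 6 Y$)
$232 \left(352 + \frac{1}{I{\left(2,-1 \right)}}\right) = 232 \left(352 + \frac{1}{3 + 6 \left(-1\right)}\right) = 232 \left(352 + \frac{1}{3 - 6}\right) = 232 \left(352 + \frac{1}{-3}\right) = 232 \left(352 - \frac{1}{3}\right) = 232 \cdot \frac{1055}{3} = \frac{244760}{3}$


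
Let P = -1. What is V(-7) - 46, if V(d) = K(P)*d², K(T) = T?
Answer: -95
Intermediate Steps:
V(d) = -d²
V(-7) - 46 = -1*(-7)² - 46 = -1*49 - 46 = -49 - 46 = -95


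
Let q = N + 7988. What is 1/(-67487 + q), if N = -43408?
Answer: -1/102907 ≈ -9.7175e-6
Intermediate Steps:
q = -35420 (q = -43408 + 7988 = -35420)
1/(-67487 + q) = 1/(-67487 - 35420) = 1/(-102907) = -1/102907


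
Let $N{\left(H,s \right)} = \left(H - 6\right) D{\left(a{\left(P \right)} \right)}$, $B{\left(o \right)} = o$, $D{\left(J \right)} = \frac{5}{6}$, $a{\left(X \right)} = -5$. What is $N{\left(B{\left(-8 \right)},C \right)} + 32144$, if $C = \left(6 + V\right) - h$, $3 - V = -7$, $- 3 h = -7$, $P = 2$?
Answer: $\frac{96397}{3} \approx 32132.0$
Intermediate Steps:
$h = \frac{7}{3}$ ($h = \left(- \frac{1}{3}\right) \left(-7\right) = \frac{7}{3} \approx 2.3333$)
$V = 10$ ($V = 3 - -7 = 3 + 7 = 10$)
$D{\left(J \right)} = \frac{5}{6}$ ($D{\left(J \right)} = 5 \cdot \frac{1}{6} = \frac{5}{6}$)
$C = \frac{41}{3}$ ($C = \left(6 + 10\right) - \frac{7}{3} = 16 - \frac{7}{3} = \frac{41}{3} \approx 13.667$)
$N{\left(H,s \right)} = -5 + \frac{5 H}{6}$ ($N{\left(H,s \right)} = \left(H - 6\right) \frac{5}{6} = \left(-6 + H\right) \frac{5}{6} = -5 + \frac{5 H}{6}$)
$N{\left(B{\left(-8 \right)},C \right)} + 32144 = \left(-5 + \frac{5}{6} \left(-8\right)\right) + 32144 = \left(-5 - \frac{20}{3}\right) + 32144 = - \frac{35}{3} + 32144 = \frac{96397}{3}$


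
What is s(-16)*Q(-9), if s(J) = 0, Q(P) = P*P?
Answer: 0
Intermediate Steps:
Q(P) = P²
s(-16)*Q(-9) = 0*(-9)² = 0*81 = 0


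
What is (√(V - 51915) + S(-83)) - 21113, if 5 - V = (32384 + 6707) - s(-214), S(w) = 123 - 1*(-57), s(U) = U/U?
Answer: -20933 + 10*I*√910 ≈ -20933.0 + 301.66*I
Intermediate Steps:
s(U) = 1
S(w) = 180 (S(w) = 123 + 57 = 180)
V = -39085 (V = 5 - ((32384 + 6707) - 1*1) = 5 - (39091 - 1) = 5 - 1*39090 = 5 - 39090 = -39085)
(√(V - 51915) + S(-83)) - 21113 = (√(-39085 - 51915) + 180) - 21113 = (√(-91000) + 180) - 21113 = (10*I*√910 + 180) - 21113 = (180 + 10*I*√910) - 21113 = -20933 + 10*I*√910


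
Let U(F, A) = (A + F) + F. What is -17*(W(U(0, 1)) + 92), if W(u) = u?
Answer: -1581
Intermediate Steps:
U(F, A) = A + 2*F
-17*(W(U(0, 1)) + 92) = -17*((1 + 2*0) + 92) = -17*((1 + 0) + 92) = -17*(1 + 92) = -17*93 = -1581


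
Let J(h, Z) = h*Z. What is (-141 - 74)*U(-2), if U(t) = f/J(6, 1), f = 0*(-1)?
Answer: 0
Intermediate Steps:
J(h, Z) = Z*h
f = 0
U(t) = 0 (U(t) = 0/((1*6)) = 0/6 = 0*(⅙) = 0)
(-141 - 74)*U(-2) = (-141 - 74)*0 = -215*0 = 0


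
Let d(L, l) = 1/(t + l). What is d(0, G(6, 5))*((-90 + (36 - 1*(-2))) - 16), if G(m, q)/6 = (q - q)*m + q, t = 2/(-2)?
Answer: -68/29 ≈ -2.3448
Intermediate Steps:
t = -1 (t = 2*(-½) = -1)
G(m, q) = 6*q (G(m, q) = 6*((q - q)*m + q) = 6*(0*m + q) = 6*(0 + q) = 6*q)
d(L, l) = 1/(-1 + l)
d(0, G(6, 5))*((-90 + (36 - 1*(-2))) - 16) = ((-90 + (36 - 1*(-2))) - 16)/(-1 + 6*5) = ((-90 + (36 + 2)) - 16)/(-1 + 30) = ((-90 + 38) - 16)/29 = (-52 - 16)/29 = (1/29)*(-68) = -68/29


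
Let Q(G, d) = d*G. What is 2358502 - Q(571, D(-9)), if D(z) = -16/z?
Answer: 21217382/9 ≈ 2.3575e+6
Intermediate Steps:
Q(G, d) = G*d
2358502 - Q(571, D(-9)) = 2358502 - 571*(-16/(-9)) = 2358502 - 571*(-16*(-⅑)) = 2358502 - 571*16/9 = 2358502 - 1*9136/9 = 2358502 - 9136/9 = 21217382/9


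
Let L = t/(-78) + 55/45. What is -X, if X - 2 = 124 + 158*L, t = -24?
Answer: -43024/117 ≈ -367.73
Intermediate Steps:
L = 179/117 (L = -24/(-78) + 55/45 = -24*(-1/78) + 55*(1/45) = 4/13 + 11/9 = 179/117 ≈ 1.5299)
X = 43024/117 (X = 2 + (124 + 158*(179/117)) = 2 + (124 + 28282/117) = 2 + 42790/117 = 43024/117 ≈ 367.73)
-X = -1*43024/117 = -43024/117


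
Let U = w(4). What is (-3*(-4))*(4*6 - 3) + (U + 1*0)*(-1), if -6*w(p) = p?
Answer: 758/3 ≈ 252.67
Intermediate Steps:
w(p) = -p/6
U = -⅔ (U = -⅙*4 = -⅔ ≈ -0.66667)
(-3*(-4))*(4*6 - 3) + (U + 1*0)*(-1) = (-3*(-4))*(4*6 - 3) + (-⅔ + 1*0)*(-1) = 12*(24 - 3) + (-⅔ + 0)*(-1) = 12*21 - ⅔*(-1) = 252 + ⅔ = 758/3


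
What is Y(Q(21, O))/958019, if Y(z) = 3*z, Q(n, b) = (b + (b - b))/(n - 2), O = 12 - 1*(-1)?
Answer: 39/18202361 ≈ 2.1426e-6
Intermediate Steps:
O = 13 (O = 12 + 1 = 13)
Q(n, b) = b/(-2 + n) (Q(n, b) = (b + 0)/(-2 + n) = b/(-2 + n))
Y(Q(21, O))/958019 = (3*(13/(-2 + 21)))/958019 = (3*(13/19))*(1/958019) = (39/19)*(1/958019) = 39/18202361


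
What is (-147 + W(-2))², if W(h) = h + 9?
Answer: 19600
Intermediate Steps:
W(h) = 9 + h
(-147 + W(-2))² = (-147 + (9 - 2))² = (-147 + 7)² = (-140)² = 19600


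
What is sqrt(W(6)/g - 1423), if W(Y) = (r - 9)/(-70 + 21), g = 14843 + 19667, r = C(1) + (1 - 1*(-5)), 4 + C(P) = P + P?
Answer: I*sqrt(3321627207206)/48314 ≈ 37.723*I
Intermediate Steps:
C(P) = -4 + 2*P (C(P) = -4 + (P + P) = -4 + 2*P)
r = 4 (r = (-4 + 2*1) + (1 - 1*(-5)) = (-4 + 2) + (1 + 5) = -2 + 6 = 4)
g = 34510
W(Y) = 5/49 (W(Y) = (4 - 9)/(-70 + 21) = -5/(-49) = -5*(-1/49) = 5/49)
sqrt(W(6)/g - 1423) = sqrt((5/49)/34510 - 1423) = sqrt((5/49)*(1/34510) - 1423) = sqrt(1/338198 - 1423) = sqrt(-481255753/338198) = I*sqrt(3321627207206)/48314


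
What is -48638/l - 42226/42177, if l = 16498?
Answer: -1374024737/347918073 ≈ -3.9493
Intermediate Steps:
-48638/l - 42226/42177 = -48638/16498 - 42226/42177 = -48638*1/16498 - 42226*1/42177 = -24319/8249 - 42226/42177 = -1374024737/347918073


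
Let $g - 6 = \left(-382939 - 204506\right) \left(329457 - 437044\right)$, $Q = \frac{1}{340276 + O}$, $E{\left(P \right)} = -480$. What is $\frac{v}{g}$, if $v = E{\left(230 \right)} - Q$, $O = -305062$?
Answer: $- \frac{16902721}{2225575692012294} \approx -7.5948 \cdot 10^{-9}$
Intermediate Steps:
$Q = \frac{1}{35214}$ ($Q = \frac{1}{340276 - 305062} = \frac{1}{35214} \approx 2.8398 \cdot 10^{-5}$)
$v = - \frac{16902721}{35214}$ ($v = -480 - \frac{1}{35214} = - \frac{16902721}{35214} \approx -480.0$)
$g = 63201445221$ ($g = 6 + \left(-382939 - 204506\right) \left(329457 - 437044\right) = 6 - -63201445215 = 6 + 63201445215 = 63201445221$)
$\frac{v}{g} = - \frac{16902721}{35214 \cdot 63201445221} = \left(- \frac{16902721}{35214}\right) \frac{1}{63201445221} = - \frac{16902721}{2225575692012294}$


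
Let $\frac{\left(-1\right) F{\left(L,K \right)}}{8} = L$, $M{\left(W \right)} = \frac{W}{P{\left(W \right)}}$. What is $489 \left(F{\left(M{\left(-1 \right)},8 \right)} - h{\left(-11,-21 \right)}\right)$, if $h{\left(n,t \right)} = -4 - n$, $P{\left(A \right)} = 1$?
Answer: $489$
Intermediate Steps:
$M{\left(W \right)} = W$ ($M{\left(W \right)} = \frac{W}{1} = W 1 = W$)
$F{\left(L,K \right)} = - 8 L$
$489 \left(F{\left(M{\left(-1 \right)},8 \right)} - h{\left(-11,-21 \right)}\right) = 489 \left(\left(-8\right) \left(-1\right) - \left(-4 - -11\right)\right) = 489 \left(8 - \left(-4 + 11\right)\right) = 489 \left(8 - 7\right) = 489 \cdot 1 = 489$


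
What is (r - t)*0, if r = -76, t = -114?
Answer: 0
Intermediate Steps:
(r - t)*0 = (-76 - 1*(-114))*0 = (-76 + 114)*0 = 38*0 = 0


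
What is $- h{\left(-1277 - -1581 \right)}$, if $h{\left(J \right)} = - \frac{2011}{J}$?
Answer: $\frac{2011}{304} \approx 6.6151$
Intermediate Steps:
$- h{\left(-1277 - -1581 \right)} = - \frac{-2011}{-1277 - -1581} = - \frac{-2011}{-1277 + 1581} = - \frac{-2011}{304} = \left(-1\right) \left(- \frac{2011}{304}\right) = \frac{2011}{304}$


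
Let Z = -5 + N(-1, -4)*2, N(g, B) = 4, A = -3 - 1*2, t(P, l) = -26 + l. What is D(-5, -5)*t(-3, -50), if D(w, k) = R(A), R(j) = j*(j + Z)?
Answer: -760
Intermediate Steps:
A = -5 (A = -3 - 2 = -5)
Z = 3 (Z = -5 + 4*2 = -5 + 8 = 3)
R(j) = j*(3 + j) (R(j) = j*(j + 3) = j*(3 + j))
D(w, k) = 10 (D(w, k) = -5*(3 - 5) = -5*(-2) = 10)
D(-5, -5)*t(-3, -50) = 10*(-26 - 50) = 10*(-76) = -760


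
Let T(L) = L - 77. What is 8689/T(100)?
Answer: 8689/23 ≈ 377.78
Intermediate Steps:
T(L) = -77 + L
8689/T(100) = 8689/(-77 + 100) = 8689/23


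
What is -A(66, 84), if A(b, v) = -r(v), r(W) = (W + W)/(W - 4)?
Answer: 21/10 ≈ 2.1000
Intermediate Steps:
r(W) = 2*W/(-4 + W) (r(W) = (2*W)/(-4 + W) = 2*W/(-4 + W))
A(b, v) = -2*v/(-4 + v)
-A(66, 84) = -(-2)*84/(-4 + 84) = -(-2)*84/80 = -1*(-21/10) = 21/10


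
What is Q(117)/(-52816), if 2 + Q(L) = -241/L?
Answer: 475/6179472 ≈ 7.6867e-5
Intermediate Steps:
Q(L) = -2 - 241/L
Q(117)/(-52816) = (-2 - 241/117)/(-52816) = (-2 - 241*1/117)*(-1/52816) = (-2 - 241/117)*(-1/52816) = -475/117*(-1/52816) = 475/6179472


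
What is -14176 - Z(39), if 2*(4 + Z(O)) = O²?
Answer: -29865/2 ≈ -14933.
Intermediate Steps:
Z(O) = -4 + O²/2
-14176 - Z(39) = -14176 - (-4 + (½)*39²) = -14176 - (-4 + (½)*1521) = -14176 - (-4 + 1521/2) = -14176 - 1*1513/2 = -14176 - 1513/2 = -29865/2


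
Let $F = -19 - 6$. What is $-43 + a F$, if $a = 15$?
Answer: $-418$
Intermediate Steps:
$F = -25$ ($F = -19 - 6 = -25$)
$-43 + a F = -43 + 15 \left(-25\right) = -43 - 375 = -418$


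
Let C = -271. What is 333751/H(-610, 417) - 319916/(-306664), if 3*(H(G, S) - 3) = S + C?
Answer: 76774459243/11883230 ≈ 6460.7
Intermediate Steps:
H(G, S) = -262/3 + S/3 (H(G, S) = 3 + (S - 271)/3 = 3 + (-271 + S)/3 = 3 + (-271/3 + S/3) = -262/3 + S/3)
333751/H(-610, 417) - 319916/(-306664) = 333751/(-262/3 + (⅓)*417) - 319916/(-306664) = 333751/(-262/3 + 139) - 319916*(-1/306664) = 333751/(155/3) + 79979/76666 = 333751*(3/155) + 79979/76666 = 1001253/155 + 79979/76666 = 76774459243/11883230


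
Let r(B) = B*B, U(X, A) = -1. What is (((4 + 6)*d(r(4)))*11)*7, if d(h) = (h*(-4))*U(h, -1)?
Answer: 49280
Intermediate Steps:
r(B) = B**2
d(h) = 4*h (d(h) = (h*(-4))*(-1) = -4*h*(-1) = 4*h)
(((4 + 6)*d(r(4)))*11)*7 = (((4 + 6)*(4*4**2))*11)*7 = ((10*(4*16))*11)*7 = ((10*64)*11)*7 = (640*11)*7 = 7040*7 = 49280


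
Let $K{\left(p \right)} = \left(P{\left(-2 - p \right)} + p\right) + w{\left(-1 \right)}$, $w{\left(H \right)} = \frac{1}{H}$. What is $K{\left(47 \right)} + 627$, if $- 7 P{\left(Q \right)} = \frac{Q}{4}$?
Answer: $\frac{2699}{4} \approx 674.75$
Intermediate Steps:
$P{\left(Q \right)} = - \frac{Q}{28}$ ($P{\left(Q \right)} = - \frac{Q \frac{1}{4}}{7} = - \frac{\frac{1}{4} Q}{7} = - \frac{Q}{28}$)
$K{\left(p \right)} = - \frac{13}{14} + \frac{29 p}{28}$ ($K{\left(p \right)} = \left(- \frac{-2 - p}{28} + p\right) + \frac{1}{-1} = \left(\left(\frac{1}{14} + \frac{p}{28}\right) + p\right) - 1 = \left(\frac{1}{14} + \frac{29 p}{28}\right) - 1 = - \frac{13}{14} + \frac{29 p}{28}$)
$K{\left(47 \right)} + 627 = \left(- \frac{13}{14} + \frac{29}{28} \cdot 47\right) + 627 = \left(- \frac{13}{14} + \frac{1363}{28}\right) + 627 = \frac{191}{4} + 627 = \frac{2699}{4}$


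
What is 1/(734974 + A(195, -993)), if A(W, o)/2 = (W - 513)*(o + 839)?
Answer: 1/832918 ≈ 1.2006e-6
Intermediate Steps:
A(W, o) = 2*(-513 + W)*(839 + o) (A(W, o) = 2*((W - 513)*(o + 839)) = 2*((-513 + W)*(839 + o)) = 2*(-513 + W)*(839 + o))
1/(734974 + A(195, -993)) = 1/(734974 + (-860814 - 1026*(-993) + 1678*195 + 2*195*(-993))) = 1/(734974 + (-860814 + 1018818 + 327210 - 387270)) = 1/(734974 + 97944) = 1/832918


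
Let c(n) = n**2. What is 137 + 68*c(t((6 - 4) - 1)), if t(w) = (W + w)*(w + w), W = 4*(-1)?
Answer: 2585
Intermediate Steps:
W = -4
t(w) = 2*w*(-4 + w) (t(w) = (-4 + w)*(w + w) = (-4 + w)*(2*w) = 2*w*(-4 + w))
137 + 68*c(t((6 - 4) - 1)) = 137 + 68*(2*((6 - 4) - 1)*(-4 + ((6 - 4) - 1)))**2 = 137 + 68*(2*(2 - 1)*(-4 + (2 - 1)))**2 = 137 + 68*(2*1*(-4 + 1))**2 = 137 + 68*(2*1*(-3))**2 = 137 + 68*(-6)**2 = 137 + 68*36 = 137 + 2448 = 2585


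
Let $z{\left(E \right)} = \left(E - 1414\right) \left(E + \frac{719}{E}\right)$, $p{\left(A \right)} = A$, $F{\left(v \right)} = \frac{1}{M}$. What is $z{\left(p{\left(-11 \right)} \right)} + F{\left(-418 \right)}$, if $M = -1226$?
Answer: $\frac{1467521989}{13486} \approx 1.0882 \cdot 10^{5}$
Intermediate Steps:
$F{\left(v \right)} = - \frac{1}{1226}$ ($F{\left(v \right)} = \frac{1}{-1226} = - \frac{1}{1226}$)
$z{\left(E \right)} = \left(-1414 + E\right) \left(E + \frac{719}{E}\right)$
$z{\left(p{\left(-11 \right)} \right)} + F{\left(-418 \right)} = \left(719 + \left(-11\right)^{2} - \frac{1016666}{-11} - -15554\right) - \frac{1}{1226} = \left(719 + 121 - - \frac{1016666}{11} + 15554\right) - \frac{1}{1226} = \left(719 + 121 + \frac{1016666}{11} + 15554\right) - \frac{1}{1226} = \frac{1197000}{11} - \frac{1}{1226} = \frac{1467521989}{13486}$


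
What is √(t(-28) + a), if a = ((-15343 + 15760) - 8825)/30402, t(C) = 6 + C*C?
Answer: √20275745754/5067 ≈ 28.102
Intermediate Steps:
t(C) = 6 + C²
a = -4204/15201 (a = (417 - 8825)*(1/30402) = -8408*1/30402 = -4204/15201 ≈ -0.27656)
√(t(-28) + a) = √((6 + (-28)²) - 4204/15201) = √((6 + 784) - 4204/15201) = √(790 - 4204/15201) = √(12004586/15201) = √20275745754/5067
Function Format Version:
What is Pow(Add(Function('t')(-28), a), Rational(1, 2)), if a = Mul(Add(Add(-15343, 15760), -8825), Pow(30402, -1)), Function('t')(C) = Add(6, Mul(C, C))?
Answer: Mul(Rational(1, 5067), Pow(20275745754, Rational(1, 2))) ≈ 28.102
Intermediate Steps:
Function('t')(C) = Add(6, Pow(C, 2))
a = Rational(-4204, 15201) (a = Mul(Add(417, -8825), Rational(1, 30402)) = Mul(-8408, Rational(1, 30402)) = Rational(-4204, 15201) ≈ -0.27656)
Pow(Add(Function('t')(-28), a), Rational(1, 2)) = Pow(Add(Add(6, Pow(-28, 2)), Rational(-4204, 15201)), Rational(1, 2)) = Pow(Add(Add(6, 784), Rational(-4204, 15201)), Rational(1, 2)) = Pow(Add(790, Rational(-4204, 15201)), Rational(1, 2)) = Pow(Rational(12004586, 15201), Rational(1, 2)) = Mul(Rational(1, 5067), Pow(20275745754, Rational(1, 2)))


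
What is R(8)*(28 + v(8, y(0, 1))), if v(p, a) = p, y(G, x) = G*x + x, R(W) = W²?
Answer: 2304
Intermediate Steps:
y(G, x) = x + G*x
R(8)*(28 + v(8, y(0, 1))) = 8²*(28 + 8) = 64*36 = 2304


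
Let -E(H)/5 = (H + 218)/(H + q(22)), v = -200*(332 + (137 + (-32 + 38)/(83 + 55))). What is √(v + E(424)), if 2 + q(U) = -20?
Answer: I*√222784689205/1541 ≈ 306.29*I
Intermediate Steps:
q(U) = -22 (q(U) = -2 - 20 = -22)
v = -2157600/23 (v = -200*(332 + (137 + 6/138)) = -200*(332 + (137 + 6*(1/138))) = -200*(332 + (137 + 1/23)) = -200*(332 + 3152/23) = -200*10788/23 = -2157600/23 ≈ -93809.)
E(H) = -5*(218 + H)/(-22 + H) (E(H) = -5*(H + 218)/(H - 22) = -5*(218 + H)/(-22 + H))
√(v + E(424)) = √(-2157600/23 + 5*(-218 - 1*424)/(-22 + 424)) = √(-2157600/23 + 5*(-218 - 424)/402) = √(-2157600/23 + 5*(1/402)*(-642)) = √(-2157600/23 - 535/67) = √(-144571505/1541) = I*√222784689205/1541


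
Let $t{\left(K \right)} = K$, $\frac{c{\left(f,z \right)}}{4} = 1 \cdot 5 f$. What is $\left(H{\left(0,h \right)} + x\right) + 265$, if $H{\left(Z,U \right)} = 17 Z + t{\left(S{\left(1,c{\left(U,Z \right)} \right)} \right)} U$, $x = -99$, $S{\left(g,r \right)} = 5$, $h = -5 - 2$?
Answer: $131$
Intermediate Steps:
$c{\left(f,z \right)} = 20 f$ ($c{\left(f,z \right)} = 4 \cdot 1 \cdot 5 f = 4 \cdot 5 f = 20 f$)
$h = -7$ ($h = -5 - 2 = -7$)
$H{\left(Z,U \right)} = 5 U + 17 Z$ ($H{\left(Z,U \right)} = 17 Z + 5 U = 5 U + 17 Z$)
$\left(H{\left(0,h \right)} + x\right) + 265 = \left(\left(5 \left(-7\right) + 17 \cdot 0\right) - 99\right) + 265 = \left(\left(-35 + 0\right) - 99\right) + 265 = \left(-35 - 99\right) + 265 = -134 + 265 = 131$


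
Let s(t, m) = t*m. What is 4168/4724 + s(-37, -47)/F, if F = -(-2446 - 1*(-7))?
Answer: 4595197/2880459 ≈ 1.5953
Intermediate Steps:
F = 2439 (F = -(-2446 + 7) = -1*(-2439) = 2439)
s(t, m) = m*t
4168/4724 + s(-37, -47)/F = 4168/4724 - 47*(-37)/2439 = 4168*(1/4724) + 1739*(1/2439) = 1042/1181 + 1739/2439 = 4595197/2880459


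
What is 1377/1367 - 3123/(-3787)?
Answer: 9483840/5176829 ≈ 1.8320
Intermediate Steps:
1377/1367 - 3123/(-3787) = 1377*(1/1367) - 3123*(-1/3787) = 1377/1367 + 3123/3787 = 9483840/5176829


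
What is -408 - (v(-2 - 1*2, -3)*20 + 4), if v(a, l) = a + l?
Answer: -272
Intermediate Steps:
-408 - (v(-2 - 1*2, -3)*20 + 4) = -408 - (((-2 - 1*2) - 3)*20 + 4) = -408 - (((-2 - 2) - 3)*20 + 4) = -408 - ((-4 - 3)*20 + 4) = -408 - (-7*20 + 4) = -408 - (-140 + 4) = -408 - 1*(-136) = -408 + 136 = -272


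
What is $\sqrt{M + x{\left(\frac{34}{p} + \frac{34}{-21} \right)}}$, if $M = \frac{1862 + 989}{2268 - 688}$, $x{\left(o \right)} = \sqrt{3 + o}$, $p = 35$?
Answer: $\frac{\sqrt{496629945 + 2621220 \sqrt{25935}}}{16590} \approx 1.8271$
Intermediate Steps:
$M = \frac{2851}{1580} \approx 1.8044$
$\sqrt{M + x{\left(\frac{34}{p} + \frac{34}{-21} \right)}} = \sqrt{\frac{2851}{1580} + \sqrt{3 + \left(\frac{34}{35} + \frac{34}{-21}\right)}} = \sqrt{\frac{2851}{1580} + \sqrt{3 + \left(34 \cdot \frac{1}{35} + 34 \left(- \frac{1}{21}\right)\right)}} = \sqrt{\frac{2851}{1580} + \sqrt{3 + \left(\frac{34}{35} - \frac{34}{21}\right)}} = \sqrt{\frac{2851}{1580} + \sqrt{3 - \frac{68}{105}}} = \sqrt{\frac{2851}{1580} + \sqrt{\frac{247}{105}}} = \sqrt{\frac{2851}{1580} + \frac{\sqrt{25935}}{105}}$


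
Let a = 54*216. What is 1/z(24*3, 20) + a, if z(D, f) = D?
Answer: 839809/72 ≈ 11664.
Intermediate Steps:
a = 11664
1/z(24*3, 20) + a = 1/(24*3) + 11664 = 1/72 + 11664 = 839809/72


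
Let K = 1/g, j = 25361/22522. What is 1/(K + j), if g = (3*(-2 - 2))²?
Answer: 1621584/1837253 ≈ 0.88261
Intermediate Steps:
j = 25361/22522 (j = 25361*(1/22522) = 25361/22522 ≈ 1.1261)
g = 144 (g = (3*(-4))² = (-12)² = 144)
K = 1/144 ≈ 0.0069444
1/(K + j) = 1/(1/144 + 25361/22522) = 1/(1837253/1621584) = 1621584/1837253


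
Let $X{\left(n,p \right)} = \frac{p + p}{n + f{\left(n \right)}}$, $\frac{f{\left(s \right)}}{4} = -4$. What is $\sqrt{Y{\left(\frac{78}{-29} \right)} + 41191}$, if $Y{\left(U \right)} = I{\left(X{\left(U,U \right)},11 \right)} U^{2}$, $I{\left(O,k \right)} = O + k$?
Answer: $\frac{\sqrt{2549159591347}}{7859} \approx 203.16$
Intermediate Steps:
$f{\left(s \right)} = -16$ ($f{\left(s \right)} = 4 \left(-4\right) = -16$)
$X{\left(n,p \right)} = \frac{2 p}{-16 + n}$ ($X{\left(n,p \right)} = \frac{p + p}{n - 16} = \frac{2 p}{-16 + n}$)
$Y{\left(U \right)} = U^{2} \left(11 + \frac{2 U}{-16 + U}\right)$ ($Y{\left(U \right)} = \left(\frac{2 U}{-16 + U} + 11\right) U^{2} = \left(11 + \frac{2 U}{-16 + U}\right) U^{2} = U^{2} \left(11 + \frac{2 U}{-16 + U}\right)$)
$\sqrt{Y{\left(\frac{78}{-29} \right)} + 41191} = \sqrt{\frac{\left(\frac{78}{-29}\right)^{2} \left(-176 + 13 \frac{78}{-29}\right)}{-16 + \frac{78}{-29}} + 41191} = \sqrt{\frac{\left(78 \left(- \frac{1}{29}\right)\right)^{2} \left(-176 + 13 \cdot 78 \left(- \frac{1}{29}\right)\right)}{-16 + 78 \left(- \frac{1}{29}\right)} + 41191} = \sqrt{\frac{\left(- \frac{78}{29}\right)^{2} \left(-176 + 13 \left(- \frac{78}{29}\right)\right)}{-16 - \frac{78}{29}} + 41191} = \sqrt{\frac{6084 \left(-176 - \frac{1014}{29}\right)}{841 \left(- \frac{542}{29}\right)} + 41191} = \sqrt{\frac{6084}{841} \left(- \frac{29}{542}\right) \left(- \frac{6118}{29}\right) + 41191} = \sqrt{\frac{18610956}{227911} + 41191} = \sqrt{\frac{9406492957}{227911}} = \frac{\sqrt{2549159591347}}{7859}$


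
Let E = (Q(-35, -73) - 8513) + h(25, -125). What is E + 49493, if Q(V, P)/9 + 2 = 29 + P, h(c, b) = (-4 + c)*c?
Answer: 41091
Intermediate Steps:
h(c, b) = c*(-4 + c)
Q(V, P) = 243 + 9*P (Q(V, P) = -18 + 9*(29 + P) = -18 + (261 + 9*P) = 243 + 9*P)
E = -8402 (E = ((243 + 9*(-73)) - 8513) + 25*(-4 + 25) = ((243 - 657) - 8513) + 25*21 = (-414 - 8513) + 525 = -8927 + 525 = -8402)
E + 49493 = -8402 + 49493 = 41091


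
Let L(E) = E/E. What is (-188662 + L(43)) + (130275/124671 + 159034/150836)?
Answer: -591284506164367/3134145826 ≈ -1.8866e+5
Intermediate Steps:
L(E) = 1
(-188662 + L(43)) + (130275/124671 + 159034/150836) = (-188662 + 1) + (130275/124671 + 159034/150836) = -188661 + (130275*(1/124671) + 159034*(1/150836)) = -188661 + (43425/41557 + 79517/75418) = -188661 + 6579514619/3134145826 = -591284506164367/3134145826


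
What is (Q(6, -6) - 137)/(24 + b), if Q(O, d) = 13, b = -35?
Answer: 124/11 ≈ 11.273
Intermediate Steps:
(Q(6, -6) - 137)/(24 + b) = (13 - 137)/(24 - 35) = -124/(-11) = -124*(-1/11) = 124/11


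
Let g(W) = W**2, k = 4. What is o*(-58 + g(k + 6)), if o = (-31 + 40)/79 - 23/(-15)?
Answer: 27328/395 ≈ 69.185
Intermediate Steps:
o = 1952/1185 (o = 9*(1/79) - 23*(-1/15) = 9/79 + 23/15 = 1952/1185 ≈ 1.6473)
o*(-58 + g(k + 6)) = 1952*(-58 + (4 + 6)**2)/1185 = 1952*(-58 + 10**2)/1185 = 1952*(-58 + 100)/1185 = (1952/1185)*42 = 27328/395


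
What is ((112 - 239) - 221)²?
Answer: 121104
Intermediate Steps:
((112 - 239) - 221)² = (-127 - 221)² = (-348)² = 121104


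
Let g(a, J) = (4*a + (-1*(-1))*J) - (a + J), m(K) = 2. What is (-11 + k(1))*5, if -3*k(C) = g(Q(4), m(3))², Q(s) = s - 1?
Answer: -190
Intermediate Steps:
Q(s) = -1 + s
g(a, J) = 3*a (g(a, J) = (4*a + 1*J) - (J + a) = (4*a + J) + (-J - a) = (J + 4*a) + (-J - a) = 3*a)
k(C) = -27 (k(C) = -9*(-1 + 4)²/3 = -(3*3)²/3 = -⅓*9² = -⅓*81 = -27)
(-11 + k(1))*5 = (-11 - 27)*5 = -38*5 = -190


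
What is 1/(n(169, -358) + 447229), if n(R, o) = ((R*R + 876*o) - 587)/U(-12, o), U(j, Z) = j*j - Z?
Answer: 251/112111662 ≈ 2.2388e-6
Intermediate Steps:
U(j, Z) = j² - Z
n(R, o) = (-587 + R² + 876*o)/(144 - o) (n(R, o) = ((R*R + 876*o) - 587)/((-12)² - o) = ((R² + 876*o) - 587)/(144 - o) = (-587 + R² + 876*o)/(144 - o))
1/(n(169, -358) + 447229) = 1/((587 - 1*169² - 876*(-358))/(-144 - 358) + 447229) = 1/((587 - 1*28561 + 313608)/(-502) + 447229) = 1/(-(587 - 28561 + 313608)/502 + 447229) = 1/(-1/502*285634 + 447229) = 1/(-142817/251 + 447229) = 1/(112111662/251) = 251/112111662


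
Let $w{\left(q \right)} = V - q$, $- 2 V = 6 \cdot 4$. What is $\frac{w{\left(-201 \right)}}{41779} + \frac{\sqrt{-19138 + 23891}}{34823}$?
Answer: $\frac{189}{41779} + \frac{7 \sqrt{97}}{34823} \approx 0.0065036$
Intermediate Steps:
$V = -12$ ($V = - \frac{6 \cdot 4}{2} = \left(- \frac{1}{2}\right) 24 = -12$)
$w{\left(q \right)} = -12 - q$
$\frac{w{\left(-201 \right)}}{41779} + \frac{\sqrt{-19138 + 23891}}{34823} = \frac{-12 - -201}{41779} + \frac{\sqrt{-19138 + 23891}}{34823} = \left(-12 + 201\right) \frac{1}{41779} + \sqrt{4753} \cdot \frac{1}{34823} = 189 \cdot \frac{1}{41779} + 7 \sqrt{97} \cdot \frac{1}{34823} = \frac{189}{41779} + \frac{7 \sqrt{97}}{34823}$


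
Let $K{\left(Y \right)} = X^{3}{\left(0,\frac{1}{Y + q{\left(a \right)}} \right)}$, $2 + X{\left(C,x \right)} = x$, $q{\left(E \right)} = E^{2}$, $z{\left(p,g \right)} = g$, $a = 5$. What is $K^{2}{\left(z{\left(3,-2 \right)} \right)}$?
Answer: $\frac{8303765625}{148035889} \approx 56.093$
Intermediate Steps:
$X{\left(C,x \right)} = -2 + x$
$K{\left(Y \right)} = \left(-2 + \frac{1}{25 + Y}\right)^{3}$ ($K{\left(Y \right)} = \left(-2 + \frac{1}{Y + 5^{2}}\right)^{3} = \left(-2 + \frac{1}{Y + 25}\right)^{3} = \left(-2 + \frac{1}{25 + Y}\right)^{3}$)
$K^{2}{\left(z{\left(3,-2 \right)} \right)} = \left(- \frac{\left(49 + 2 \left(-2\right)\right)^{3}}{\left(25 - 2\right)^{3}}\right)^{2} = \left(- \frac{\left(49 - 4\right)^{3}}{12167}\right)^{2} = \left(\left(-1\right) \frac{1}{12167} \cdot 45^{3}\right)^{2} = \left(\left(-1\right) \frac{1}{12167} \cdot 91125\right)^{2} = \left(- \frac{91125}{12167}\right)^{2} = \frac{8303765625}{148035889}$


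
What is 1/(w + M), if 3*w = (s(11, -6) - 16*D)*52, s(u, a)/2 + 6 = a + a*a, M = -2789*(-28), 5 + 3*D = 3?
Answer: 9/711980 ≈ 1.2641e-5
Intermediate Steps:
D = -⅔ (D = -5/3 + (⅓)*3 = -5/3 + 1 = -⅔ ≈ -0.66667)
M = 78092
s(u, a) = -12 + 2*a + 2*a² (s(u, a) = -12 + 2*(a + a*a) = -12 + 2*(a + a²) = -12 + (2*a + 2*a²) = -12 + 2*a + 2*a²)
w = 9152/9 (w = (((-12 + 2*(-6) + 2*(-6)²) - 16*(-⅔))*52)/3 = (((-12 - 12 + 2*36) + 32/3)*52)/3 = (((-12 - 12 + 72) + 32/3)*52)/3 = ((48 + 32/3)*52)/3 = ((176/3)*52)/3 = (⅓)*(9152/3) = 9152/9 ≈ 1016.9)
1/(w + M) = 1/(9152/9 + 78092) = 1/(711980/9) = 9/711980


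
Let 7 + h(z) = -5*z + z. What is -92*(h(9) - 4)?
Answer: 4324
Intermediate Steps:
h(z) = -7 - 4*z (h(z) = -7 + (-5*z + z) = -7 - 4*z)
-92*(h(9) - 4) = -92*((-7 - 4*9) - 4) = -92*((-7 - 36) - 4) = -92*(-43 - 4) = -92*(-47) = 4324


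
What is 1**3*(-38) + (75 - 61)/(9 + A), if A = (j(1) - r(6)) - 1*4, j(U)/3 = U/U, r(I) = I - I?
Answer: -145/4 ≈ -36.250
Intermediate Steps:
r(I) = 0
j(U) = 3 (j(U) = 3*(U/U) = 3*1 = 3)
A = -1 (A = (3 - 1*0) - 1*4 = (3 + 0) - 4 = 3 - 4 = -1)
1**3*(-38) + (75 - 61)/(9 + A) = 1**3*(-38) + (75 - 61)/(9 - 1) = 1*(-38) + 14/8 = -38 + 14*(1/8) = -38 + 7/4 = -145/4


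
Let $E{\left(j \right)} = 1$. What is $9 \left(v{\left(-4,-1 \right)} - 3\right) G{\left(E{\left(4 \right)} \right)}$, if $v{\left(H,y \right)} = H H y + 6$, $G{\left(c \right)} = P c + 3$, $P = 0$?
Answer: $-351$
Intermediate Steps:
$G{\left(c \right)} = 3$ ($G{\left(c \right)} = 0 c + 3 = 0 + 3 = 3$)
$v{\left(H,y \right)} = 6 + y H^{2}$ ($v{\left(H,y \right)} = H^{2} y + 6 = y H^{2} + 6 = 6 + y H^{2}$)
$9 \left(v{\left(-4,-1 \right)} - 3\right) G{\left(E{\left(4 \right)} \right)} = 9 \left(\left(6 - \left(-4\right)^{2}\right) - 3\right) 3 = 9 \left(\left(6 - 16\right) - 3\right) 3 = 9 \left(-10 - 3\right) 3 = 9 \left(-13\right) 3 = \left(-117\right) 3 = -351$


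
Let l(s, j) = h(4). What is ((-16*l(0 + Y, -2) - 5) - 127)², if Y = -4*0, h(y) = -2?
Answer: 10000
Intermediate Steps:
Y = 0
l(s, j) = -2
((-16*l(0 + Y, -2) - 5) - 127)² = ((-16*(-2) - 5) - 127)² = ((32 - 5) - 127)² = (27 - 127)² = (-100)² = 10000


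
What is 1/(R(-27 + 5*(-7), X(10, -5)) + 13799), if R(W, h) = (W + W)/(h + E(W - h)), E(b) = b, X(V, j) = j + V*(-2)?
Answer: 1/13801 ≈ 7.2459e-5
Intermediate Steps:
X(V, j) = j - 2*V
R(W, h) = 2 (R(W, h) = (W + W)/(h + (W - h)) = (2*W)/W = 2)
1/(R(-27 + 5*(-7), X(10, -5)) + 13799) = 1/(2 + 13799) = 1/13801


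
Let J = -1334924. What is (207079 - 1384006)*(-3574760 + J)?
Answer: 5778339661068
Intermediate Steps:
(207079 - 1384006)*(-3574760 + J) = (207079 - 1384006)*(-3574760 - 1334924) = -1176927*(-4909684) = 5778339661068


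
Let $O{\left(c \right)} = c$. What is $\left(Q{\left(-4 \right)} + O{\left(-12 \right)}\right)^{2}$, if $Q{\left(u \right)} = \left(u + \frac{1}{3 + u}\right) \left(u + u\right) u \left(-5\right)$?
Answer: $620944$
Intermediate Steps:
$Q{\left(u \right)} = - 10 u^{2} \left(u + \frac{1}{3 + u}\right)$ ($Q{\left(u \right)} = \left(u + \frac{1}{3 + u}\right) 2 u u \left(-5\right) = 2 u \left(u + \frac{1}{3 + u}\right) u \left(-5\right) = 2 u^{2} \left(u + \frac{1}{3 + u}\right) \left(-5\right) = - 10 u^{2} \left(u + \frac{1}{3 + u}\right)$)
$\left(Q{\left(-4 \right)} + O{\left(-12 \right)}\right)^{2} = \left(\frac{10 \left(-4\right)^{2} \left(-1 - \left(-4\right)^{2} - -12\right)}{3 - 4} - 12\right)^{2} = \left(10 \cdot 16 \frac{1}{-1} \left(-1 - 16 + 12\right) - 12\right)^{2} = \left(10 \cdot 16 \left(-1\right) \left(-1 - 16 + 12\right) - 12\right)^{2} = \left(10 \cdot 16 \left(-1\right) \left(-5\right) - 12\right)^{2} = \left(800 - 12\right)^{2} = 788^{2} = 620944$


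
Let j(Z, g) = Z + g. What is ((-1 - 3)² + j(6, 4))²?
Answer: 676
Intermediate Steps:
((-1 - 3)² + j(6, 4))² = ((-1 - 3)² + (6 + 4))² = ((-4)² + 10)² = (16 + 10)² = 26² = 676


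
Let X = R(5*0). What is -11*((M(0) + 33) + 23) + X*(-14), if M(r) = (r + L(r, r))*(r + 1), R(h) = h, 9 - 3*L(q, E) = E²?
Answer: -649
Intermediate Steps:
L(q, E) = 3 - E²/3
X = 0 (X = 5*0 = 0)
M(r) = (1 + r)*(3 + r - r²/3) (M(r) = (r + (3 - r²/3))*(r + 1) = (3 + r - r²/3)*(1 + r) = (1 + r)*(3 + r - r²/3))
-11*((M(0) + 33) + 23) + X*(-14) = -11*(((3 + 4*0 - ⅓*0³ + (⅔)*0²) + 33) + 23) + 0*(-14) = -11*(((3 + 0 - ⅓*0 + (⅔)*0) + 33) + 23) + 0 = -11*(((3 + 0 + 0 + 0) + 33) + 23) + 0 = -11*((3 + 33) + 23) + 0 = -11*(36 + 23) + 0 = -11*59 + 0 = -649 + 0 = -649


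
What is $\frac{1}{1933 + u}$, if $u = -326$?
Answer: $\frac{1}{1607} \approx 0.00062228$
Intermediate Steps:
$\frac{1}{1933 + u} = \frac{1}{1933 - 326} = \frac{1}{1607}$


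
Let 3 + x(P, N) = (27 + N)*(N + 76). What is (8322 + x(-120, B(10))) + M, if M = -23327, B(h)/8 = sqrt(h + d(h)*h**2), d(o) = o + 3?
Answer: 70884 + 824*sqrt(1310) ≈ 1.0071e+5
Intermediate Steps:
d(o) = 3 + o
B(h) = 8*sqrt(h + h**2*(3 + h)) (B(h) = 8*sqrt(h + (3 + h)*h**2) = 8*sqrt(h + h**2*(3 + h)))
x(P, N) = -3 + (27 + N)*(76 + N) (x(P, N) = -3 + (27 + N)*(N + 76) = -3 + (27 + N)*(76 + N))
(8322 + x(-120, B(10))) + M = (8322 + (2049 + (8*sqrt(10*(1 + 10*(3 + 10))))**2 + 103*(8*sqrt(10*(1 + 10*(3 + 10)))))) - 23327 = (8322 + (2049 + (8*sqrt(10*(1 + 10*13)))**2 + 103*(8*sqrt(10*(1 + 10*13))))) - 23327 = (8322 + (2049 + (8*sqrt(10*(1 + 130)))**2 + 103*(8*sqrt(10*(1 + 130))))) - 23327 = (8322 + (2049 + (8*sqrt(10*131))**2 + 103*(8*sqrt(10*131)))) - 23327 = (8322 + (2049 + (8*sqrt(1310))**2 + 103*(8*sqrt(1310)))) - 23327 = (8322 + (2049 + 83840 + 824*sqrt(1310))) - 23327 = (8322 + (85889 + 824*sqrt(1310))) - 23327 = (94211 + 824*sqrt(1310)) - 23327 = 70884 + 824*sqrt(1310)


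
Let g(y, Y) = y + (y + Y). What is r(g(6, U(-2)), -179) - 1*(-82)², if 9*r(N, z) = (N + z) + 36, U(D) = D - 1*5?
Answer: -20218/3 ≈ -6739.3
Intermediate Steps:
U(D) = -5 + D (U(D) = D - 5 = -5 + D)
g(y, Y) = Y + 2*y (g(y, Y) = y + (Y + y) = Y + 2*y)
r(N, z) = 4 + N/9 + z/9 (r(N, z) = ((N + z) + 36)/9 = (36 + N + z)/9 = 4 + N/9 + z/9)
r(g(6, U(-2)), -179) - 1*(-82)² = (4 + ((-5 - 2) + 2*6)/9 + (⅑)*(-179)) - 1*(-82)² = (4 + (-7 + 12)/9 - 179/9) - 1*6724 = (4 + (⅑)*5 - 179/9) - 6724 = (4 + 5/9 - 179/9) - 6724 = -46/3 - 6724 = -20218/3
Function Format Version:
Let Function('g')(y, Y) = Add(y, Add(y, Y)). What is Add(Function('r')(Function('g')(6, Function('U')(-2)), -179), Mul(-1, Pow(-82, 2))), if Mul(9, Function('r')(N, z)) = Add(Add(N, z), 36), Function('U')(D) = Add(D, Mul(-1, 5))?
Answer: Rational(-20218, 3) ≈ -6739.3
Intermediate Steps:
Function('U')(D) = Add(-5, D) (Function('U')(D) = Add(D, -5) = Add(-5, D))
Function('g')(y, Y) = Add(Y, Mul(2, y)) (Function('g')(y, Y) = Add(y, Add(Y, y)) = Add(Y, Mul(2, y)))
Function('r')(N, z) = Add(4, Mul(Rational(1, 9), N), Mul(Rational(1, 9), z)) (Function('r')(N, z) = Mul(Rational(1, 9), Add(Add(N, z), 36)) = Mul(Rational(1, 9), Add(36, N, z)) = Add(4, Mul(Rational(1, 9), N), Mul(Rational(1, 9), z)))
Add(Function('r')(Function('g')(6, Function('U')(-2)), -179), Mul(-1, Pow(-82, 2))) = Add(Add(4, Mul(Rational(1, 9), Add(Add(-5, -2), Mul(2, 6))), Mul(Rational(1, 9), -179)), Mul(-1, Pow(-82, 2))) = Add(Add(4, Mul(Rational(1, 9), Add(-7, 12)), Rational(-179, 9)), Mul(-1, 6724)) = Add(Add(4, Mul(Rational(1, 9), 5), Rational(-179, 9)), -6724) = Add(Add(4, Rational(5, 9), Rational(-179, 9)), -6724) = Add(Rational(-46, 3), -6724) = Rational(-20218, 3)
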